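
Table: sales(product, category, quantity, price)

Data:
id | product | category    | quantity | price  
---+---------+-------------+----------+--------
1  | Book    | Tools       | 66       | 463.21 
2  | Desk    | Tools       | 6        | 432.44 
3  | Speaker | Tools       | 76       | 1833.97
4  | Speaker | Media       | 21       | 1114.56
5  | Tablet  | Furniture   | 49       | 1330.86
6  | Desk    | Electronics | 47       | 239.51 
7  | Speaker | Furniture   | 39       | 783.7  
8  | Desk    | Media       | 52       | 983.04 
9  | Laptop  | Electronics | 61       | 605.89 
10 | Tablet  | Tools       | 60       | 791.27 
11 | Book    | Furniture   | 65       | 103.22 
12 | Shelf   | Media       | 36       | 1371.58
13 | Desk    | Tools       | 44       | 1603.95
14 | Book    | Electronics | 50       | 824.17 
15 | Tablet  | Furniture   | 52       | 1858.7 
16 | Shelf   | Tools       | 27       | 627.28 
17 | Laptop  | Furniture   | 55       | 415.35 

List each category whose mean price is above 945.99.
SELECT category, AVG(price)
FROM sales
GROUP BY category
HAVING AVG(price) > 945.99

Result:
  Media: avg=1156.39
  Tools: avg=958.69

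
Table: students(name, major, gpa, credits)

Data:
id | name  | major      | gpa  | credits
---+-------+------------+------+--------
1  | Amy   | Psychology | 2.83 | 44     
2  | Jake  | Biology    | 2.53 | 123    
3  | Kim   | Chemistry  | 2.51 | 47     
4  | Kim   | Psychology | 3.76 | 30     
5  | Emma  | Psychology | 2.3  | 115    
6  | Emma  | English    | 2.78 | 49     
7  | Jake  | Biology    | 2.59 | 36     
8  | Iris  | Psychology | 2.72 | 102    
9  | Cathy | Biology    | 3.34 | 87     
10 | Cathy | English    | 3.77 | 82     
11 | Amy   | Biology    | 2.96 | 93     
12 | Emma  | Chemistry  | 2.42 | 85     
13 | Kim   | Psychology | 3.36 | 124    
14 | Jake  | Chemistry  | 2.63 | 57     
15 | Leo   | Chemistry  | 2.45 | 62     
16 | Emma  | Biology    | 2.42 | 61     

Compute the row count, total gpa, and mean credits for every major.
SELECT major,
       COUNT(*) as cnt,
       SUM(gpa) as total_gpa,
       AVG(credits) as avg_credits
FROM students
GROUP BY major

Result:
  Biology: 5 records, 13.84 total gpa, 80.00 avg credits
  Chemistry: 4 records, 10.01 total gpa, 62.75 avg credits
  English: 2 records, 6.55 total gpa, 65.50 avg credits
  Psychology: 5 records, 14.97 total gpa, 83.00 avg credits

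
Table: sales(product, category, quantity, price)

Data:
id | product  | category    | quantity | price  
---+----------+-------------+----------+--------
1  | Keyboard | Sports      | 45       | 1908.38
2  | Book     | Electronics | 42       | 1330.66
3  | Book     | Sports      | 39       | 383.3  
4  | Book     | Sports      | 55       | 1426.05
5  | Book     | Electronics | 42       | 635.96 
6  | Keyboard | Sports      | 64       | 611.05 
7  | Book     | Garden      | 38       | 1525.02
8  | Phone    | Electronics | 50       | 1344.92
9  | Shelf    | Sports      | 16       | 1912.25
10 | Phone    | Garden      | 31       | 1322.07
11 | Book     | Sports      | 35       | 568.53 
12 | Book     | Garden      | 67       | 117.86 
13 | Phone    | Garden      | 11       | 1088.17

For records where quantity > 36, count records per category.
SELECT category, COUNT(*)
FROM sales
WHERE quantity > 36
GROUP BY category

Note: WHERE filters rows before grouping.

Result:
  Electronics: 3
  Garden: 2
  Sports: 4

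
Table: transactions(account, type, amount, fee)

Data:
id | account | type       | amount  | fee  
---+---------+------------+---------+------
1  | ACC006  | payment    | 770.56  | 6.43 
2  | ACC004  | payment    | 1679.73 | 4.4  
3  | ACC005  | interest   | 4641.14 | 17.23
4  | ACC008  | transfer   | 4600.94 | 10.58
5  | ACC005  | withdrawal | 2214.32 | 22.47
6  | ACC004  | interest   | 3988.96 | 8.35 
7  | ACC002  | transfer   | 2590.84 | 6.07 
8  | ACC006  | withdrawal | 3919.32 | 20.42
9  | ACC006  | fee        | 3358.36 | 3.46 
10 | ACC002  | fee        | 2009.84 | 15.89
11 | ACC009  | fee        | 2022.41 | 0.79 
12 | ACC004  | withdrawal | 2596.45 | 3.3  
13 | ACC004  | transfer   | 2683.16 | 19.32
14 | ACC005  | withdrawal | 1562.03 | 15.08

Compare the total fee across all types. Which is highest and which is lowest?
SELECT type, SUM(fee)
FROM transactions
GROUP BY type
ORDER BY SUM(fee)

All groups:
  payment: 10.83
  fee: 20.14
  interest: 25.58
  transfer: 35.97
  withdrawal: 61.27

Highest: withdrawal (61.27)
Lowest: payment (10.83)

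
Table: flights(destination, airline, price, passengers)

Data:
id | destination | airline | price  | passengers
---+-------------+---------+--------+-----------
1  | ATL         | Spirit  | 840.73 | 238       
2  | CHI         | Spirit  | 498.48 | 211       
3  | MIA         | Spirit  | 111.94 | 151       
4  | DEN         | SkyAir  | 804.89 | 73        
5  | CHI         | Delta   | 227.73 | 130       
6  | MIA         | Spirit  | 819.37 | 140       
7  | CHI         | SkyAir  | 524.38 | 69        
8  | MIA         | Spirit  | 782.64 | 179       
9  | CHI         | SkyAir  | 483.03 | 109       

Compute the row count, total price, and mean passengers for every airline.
SELECT airline,
       COUNT(*) as cnt,
       SUM(price) as total_price,
       AVG(passengers) as avg_passengers
FROM flights
GROUP BY airline

Result:
  Delta: 1 records, 227.73 total price, 130.00 avg passengers
  SkyAir: 3 records, 1812.30 total price, 83.67 avg passengers
  Spirit: 5 records, 3053.16 total price, 183.80 avg passengers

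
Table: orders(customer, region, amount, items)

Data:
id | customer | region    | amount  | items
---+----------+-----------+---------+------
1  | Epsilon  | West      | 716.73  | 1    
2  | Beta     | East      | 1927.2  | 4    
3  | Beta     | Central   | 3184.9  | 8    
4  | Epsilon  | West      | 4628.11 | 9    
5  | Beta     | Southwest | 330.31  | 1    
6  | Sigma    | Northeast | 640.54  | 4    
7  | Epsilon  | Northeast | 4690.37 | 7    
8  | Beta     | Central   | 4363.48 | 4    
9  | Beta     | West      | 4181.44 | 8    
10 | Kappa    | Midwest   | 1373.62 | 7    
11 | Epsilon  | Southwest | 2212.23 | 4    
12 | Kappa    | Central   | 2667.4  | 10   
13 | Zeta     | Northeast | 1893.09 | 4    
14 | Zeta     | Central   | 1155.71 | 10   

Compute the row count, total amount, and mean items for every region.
SELECT region,
       COUNT(*) as cnt,
       SUM(amount) as total_amount,
       AVG(items) as avg_items
FROM orders
GROUP BY region

Result:
  Central: 4 records, 11371.49 total amount, 8.00 avg items
  East: 1 records, 1927.20 total amount, 4.00 avg items
  Midwest: 1 records, 1373.62 total amount, 7.00 avg items
  Northeast: 3 records, 7224.00 total amount, 5.00 avg items
  Southwest: 2 records, 2542.54 total amount, 2.50 avg items
  West: 3 records, 9526.28 total amount, 6.00 avg items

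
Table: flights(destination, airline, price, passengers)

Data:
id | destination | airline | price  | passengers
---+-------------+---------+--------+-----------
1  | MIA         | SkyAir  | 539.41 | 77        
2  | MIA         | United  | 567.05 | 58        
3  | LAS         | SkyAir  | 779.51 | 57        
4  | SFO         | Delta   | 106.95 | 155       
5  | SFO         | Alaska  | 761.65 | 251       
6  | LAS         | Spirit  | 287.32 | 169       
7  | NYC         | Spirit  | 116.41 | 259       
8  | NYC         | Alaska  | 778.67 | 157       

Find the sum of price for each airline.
SELECT airline, SUM(price) as result
FROM flights
GROUP BY airline

Result:
  Alaska: 1540.32
  Delta: 106.95
  SkyAir: 1318.92
  Spirit: 403.73
  United: 567.05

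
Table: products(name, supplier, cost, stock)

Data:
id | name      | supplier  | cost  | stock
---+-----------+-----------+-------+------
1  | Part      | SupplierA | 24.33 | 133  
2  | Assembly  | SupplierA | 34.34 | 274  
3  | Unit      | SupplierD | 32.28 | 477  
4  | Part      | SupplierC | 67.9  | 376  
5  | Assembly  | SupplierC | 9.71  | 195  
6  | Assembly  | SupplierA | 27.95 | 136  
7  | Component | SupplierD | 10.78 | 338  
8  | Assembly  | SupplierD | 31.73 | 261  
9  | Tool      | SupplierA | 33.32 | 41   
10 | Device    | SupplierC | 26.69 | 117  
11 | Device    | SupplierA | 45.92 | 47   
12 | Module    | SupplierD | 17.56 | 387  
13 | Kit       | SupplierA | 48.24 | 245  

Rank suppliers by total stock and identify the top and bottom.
SELECT supplier, SUM(stock)
FROM products
GROUP BY supplier
ORDER BY SUM(stock)

All groups:
  SupplierC: 688
  SupplierA: 876
  SupplierD: 1463

Highest: SupplierD (1463)
Lowest: SupplierC (688)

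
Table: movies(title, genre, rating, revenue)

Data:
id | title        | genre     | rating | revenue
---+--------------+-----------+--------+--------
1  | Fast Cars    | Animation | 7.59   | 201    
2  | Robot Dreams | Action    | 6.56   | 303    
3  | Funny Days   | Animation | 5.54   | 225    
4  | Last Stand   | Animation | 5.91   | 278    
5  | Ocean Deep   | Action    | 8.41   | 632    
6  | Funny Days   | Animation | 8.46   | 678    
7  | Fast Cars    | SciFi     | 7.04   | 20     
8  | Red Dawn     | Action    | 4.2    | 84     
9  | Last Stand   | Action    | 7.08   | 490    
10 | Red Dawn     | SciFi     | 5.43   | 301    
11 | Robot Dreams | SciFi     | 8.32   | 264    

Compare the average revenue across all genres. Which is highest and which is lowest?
SELECT genre, AVG(revenue)
FROM movies
GROUP BY genre
ORDER BY AVG(revenue)

All groups:
  SciFi: 195.00
  Animation: 345.50
  Action: 377.25

Highest: Action (377.25)
Lowest: SciFi (195.00)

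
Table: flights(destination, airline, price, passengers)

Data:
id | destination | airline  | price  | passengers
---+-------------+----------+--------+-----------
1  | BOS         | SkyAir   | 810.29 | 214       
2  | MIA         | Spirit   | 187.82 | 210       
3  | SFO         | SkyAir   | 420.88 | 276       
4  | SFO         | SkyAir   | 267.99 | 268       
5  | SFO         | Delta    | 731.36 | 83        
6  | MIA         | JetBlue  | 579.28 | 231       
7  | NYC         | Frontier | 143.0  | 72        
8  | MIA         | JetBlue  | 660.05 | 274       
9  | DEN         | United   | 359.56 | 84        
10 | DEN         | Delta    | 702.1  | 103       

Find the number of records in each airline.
SELECT airline, COUNT(*) as count
FROM flights
GROUP BY airline

Result:
  Delta: 2
  Frontier: 1
  JetBlue: 2
  SkyAir: 3
  Spirit: 1
  United: 1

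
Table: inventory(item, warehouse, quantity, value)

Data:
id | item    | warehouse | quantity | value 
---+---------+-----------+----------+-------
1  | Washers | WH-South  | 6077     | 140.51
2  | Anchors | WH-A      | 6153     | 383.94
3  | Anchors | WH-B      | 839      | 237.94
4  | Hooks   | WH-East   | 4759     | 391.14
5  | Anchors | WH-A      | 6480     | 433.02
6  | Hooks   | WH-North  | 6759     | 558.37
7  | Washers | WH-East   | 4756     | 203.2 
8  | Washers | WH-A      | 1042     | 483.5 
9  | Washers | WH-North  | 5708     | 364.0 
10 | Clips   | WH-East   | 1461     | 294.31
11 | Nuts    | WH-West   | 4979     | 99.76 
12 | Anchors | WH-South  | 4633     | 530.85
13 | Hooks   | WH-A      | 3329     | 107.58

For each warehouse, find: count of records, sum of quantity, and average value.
SELECT warehouse,
       COUNT(*) as cnt,
       SUM(quantity) as total_quantity,
       AVG(value) as avg_value
FROM inventory
GROUP BY warehouse

Result:
  WH-A: 4 records, 17004 total quantity, 352.01 avg value
  WH-B: 1 records, 839 total quantity, 237.94 avg value
  WH-East: 3 records, 10976 total quantity, 296.22 avg value
  WH-North: 2 records, 12467 total quantity, 461.19 avg value
  WH-South: 2 records, 10710 total quantity, 335.68 avg value
  WH-West: 1 records, 4979 total quantity, 99.76 avg value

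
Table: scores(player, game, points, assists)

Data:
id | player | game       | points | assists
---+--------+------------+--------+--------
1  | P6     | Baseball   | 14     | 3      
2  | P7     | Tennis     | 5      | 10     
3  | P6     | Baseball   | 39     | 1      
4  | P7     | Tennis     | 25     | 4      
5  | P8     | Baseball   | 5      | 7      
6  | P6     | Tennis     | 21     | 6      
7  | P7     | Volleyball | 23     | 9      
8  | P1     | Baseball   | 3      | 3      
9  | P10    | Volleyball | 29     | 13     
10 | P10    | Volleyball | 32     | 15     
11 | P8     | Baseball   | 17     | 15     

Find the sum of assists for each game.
SELECT game, SUM(assists) as result
FROM scores
GROUP BY game

Result:
  Baseball: 29
  Tennis: 20
  Volleyball: 37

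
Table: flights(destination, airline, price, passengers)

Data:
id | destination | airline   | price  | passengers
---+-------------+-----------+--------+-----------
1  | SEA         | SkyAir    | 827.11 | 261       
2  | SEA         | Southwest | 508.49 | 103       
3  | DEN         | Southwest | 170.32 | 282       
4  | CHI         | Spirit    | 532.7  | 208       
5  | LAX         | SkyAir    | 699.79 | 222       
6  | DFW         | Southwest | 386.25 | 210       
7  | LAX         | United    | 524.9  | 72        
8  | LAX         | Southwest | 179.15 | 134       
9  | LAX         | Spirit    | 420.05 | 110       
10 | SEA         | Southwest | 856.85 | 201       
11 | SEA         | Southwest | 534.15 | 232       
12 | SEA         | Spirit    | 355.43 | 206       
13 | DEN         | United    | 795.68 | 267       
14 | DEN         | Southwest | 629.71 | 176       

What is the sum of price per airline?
SELECT airline, SUM(price) as result
FROM flights
GROUP BY airline

Result:
  SkyAir: 1526.90
  Southwest: 3264.92
  Spirit: 1308.18
  United: 1320.58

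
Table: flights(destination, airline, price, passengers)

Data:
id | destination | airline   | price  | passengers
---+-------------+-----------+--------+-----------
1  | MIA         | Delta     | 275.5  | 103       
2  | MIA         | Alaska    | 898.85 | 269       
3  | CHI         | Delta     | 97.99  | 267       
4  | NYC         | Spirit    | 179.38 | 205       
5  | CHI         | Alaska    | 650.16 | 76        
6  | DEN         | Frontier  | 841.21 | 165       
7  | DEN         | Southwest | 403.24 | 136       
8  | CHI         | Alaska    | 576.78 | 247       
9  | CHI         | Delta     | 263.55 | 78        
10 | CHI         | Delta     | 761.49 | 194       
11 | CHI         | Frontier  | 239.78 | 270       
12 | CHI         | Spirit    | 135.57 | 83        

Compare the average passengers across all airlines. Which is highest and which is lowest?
SELECT airline, AVG(passengers)
FROM flights
GROUP BY airline
ORDER BY AVG(passengers)

All groups:
  Southwest: 136.00
  Spirit: 144.00
  Delta: 160.50
  Alaska: 197.33
  Frontier: 217.50

Highest: Frontier (217.50)
Lowest: Southwest (136.00)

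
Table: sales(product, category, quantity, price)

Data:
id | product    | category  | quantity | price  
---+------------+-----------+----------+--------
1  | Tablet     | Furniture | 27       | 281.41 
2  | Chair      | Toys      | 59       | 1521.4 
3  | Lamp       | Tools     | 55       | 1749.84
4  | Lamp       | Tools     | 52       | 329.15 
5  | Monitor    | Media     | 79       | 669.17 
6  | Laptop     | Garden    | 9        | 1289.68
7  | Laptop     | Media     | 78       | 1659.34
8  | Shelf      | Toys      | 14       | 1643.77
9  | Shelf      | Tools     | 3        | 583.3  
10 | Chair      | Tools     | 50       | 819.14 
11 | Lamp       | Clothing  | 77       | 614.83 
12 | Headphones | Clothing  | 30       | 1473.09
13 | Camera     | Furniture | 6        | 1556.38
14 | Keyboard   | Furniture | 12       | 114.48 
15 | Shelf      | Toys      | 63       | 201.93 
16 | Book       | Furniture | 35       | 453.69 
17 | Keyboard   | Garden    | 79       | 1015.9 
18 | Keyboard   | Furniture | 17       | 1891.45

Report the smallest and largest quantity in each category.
SELECT category, MIN(quantity), MAX(quantity)
FROM sales
GROUP BY category

Result:
  Clothing: min=30, max=77
  Furniture: min=6, max=35
  Garden: min=9, max=79
  Media: min=78, max=79
  Tools: min=3, max=55
  Toys: min=14, max=63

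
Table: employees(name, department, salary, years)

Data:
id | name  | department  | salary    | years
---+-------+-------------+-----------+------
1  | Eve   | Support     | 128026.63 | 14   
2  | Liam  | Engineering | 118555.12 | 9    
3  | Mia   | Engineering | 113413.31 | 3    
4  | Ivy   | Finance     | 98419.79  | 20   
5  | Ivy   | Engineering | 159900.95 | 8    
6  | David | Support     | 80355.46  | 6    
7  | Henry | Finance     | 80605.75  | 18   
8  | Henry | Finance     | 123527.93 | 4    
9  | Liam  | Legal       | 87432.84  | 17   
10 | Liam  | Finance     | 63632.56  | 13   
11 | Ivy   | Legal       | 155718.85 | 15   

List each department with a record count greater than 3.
SELECT department, COUNT(*) as cnt
FROM employees
GROUP BY department
HAVING COUNT(*) > 3

Result:
  Finance: 4

Note: HAVING filters groups after aggregation, WHERE filters rows before.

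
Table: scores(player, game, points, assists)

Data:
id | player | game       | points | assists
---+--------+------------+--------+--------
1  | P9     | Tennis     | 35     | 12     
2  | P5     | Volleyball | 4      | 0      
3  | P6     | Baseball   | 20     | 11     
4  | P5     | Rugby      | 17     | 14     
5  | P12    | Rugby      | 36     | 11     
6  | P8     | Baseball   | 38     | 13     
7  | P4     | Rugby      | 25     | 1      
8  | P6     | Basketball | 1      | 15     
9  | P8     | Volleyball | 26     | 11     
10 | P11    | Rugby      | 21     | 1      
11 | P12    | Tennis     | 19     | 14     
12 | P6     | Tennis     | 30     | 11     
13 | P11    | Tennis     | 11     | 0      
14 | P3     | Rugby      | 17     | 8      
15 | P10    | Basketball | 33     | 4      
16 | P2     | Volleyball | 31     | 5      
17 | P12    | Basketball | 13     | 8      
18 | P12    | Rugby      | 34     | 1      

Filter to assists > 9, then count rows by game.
SELECT game, COUNT(*)
FROM scores
WHERE assists > 9
GROUP BY game

Note: WHERE filters rows before grouping.

Result:
  Baseball: 2
  Basketball: 1
  Rugby: 2
  Tennis: 3
  Volleyball: 1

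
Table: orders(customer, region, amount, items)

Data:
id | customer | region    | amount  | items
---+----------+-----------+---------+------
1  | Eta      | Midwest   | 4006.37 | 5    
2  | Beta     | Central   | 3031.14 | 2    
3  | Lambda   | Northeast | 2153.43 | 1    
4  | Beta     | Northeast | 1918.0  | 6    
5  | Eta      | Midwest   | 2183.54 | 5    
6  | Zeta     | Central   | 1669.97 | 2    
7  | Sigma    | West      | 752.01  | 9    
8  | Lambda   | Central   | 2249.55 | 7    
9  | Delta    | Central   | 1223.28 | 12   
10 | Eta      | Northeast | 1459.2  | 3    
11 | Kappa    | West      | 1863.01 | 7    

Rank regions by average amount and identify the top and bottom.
SELECT region, AVG(amount)
FROM orders
GROUP BY region
ORDER BY AVG(amount)

All groups:
  West: 1307.51
  Northeast: 1843.54
  Central: 2043.49
  Midwest: 3094.96

Highest: Midwest (3094.96)
Lowest: West (1307.51)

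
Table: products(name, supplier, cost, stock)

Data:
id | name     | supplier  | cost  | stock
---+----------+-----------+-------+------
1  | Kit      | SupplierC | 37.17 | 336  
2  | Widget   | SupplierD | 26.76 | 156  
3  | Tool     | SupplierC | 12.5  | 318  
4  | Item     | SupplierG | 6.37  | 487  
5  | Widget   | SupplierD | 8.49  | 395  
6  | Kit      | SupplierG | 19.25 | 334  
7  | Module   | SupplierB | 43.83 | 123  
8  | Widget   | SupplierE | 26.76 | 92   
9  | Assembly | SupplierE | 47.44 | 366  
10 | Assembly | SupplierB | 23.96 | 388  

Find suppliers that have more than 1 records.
SELECT supplier, COUNT(*) as cnt
FROM products
GROUP BY supplier
HAVING COUNT(*) > 1

Result:
  SupplierB: 2
  SupplierC: 2
  SupplierD: 2
  SupplierE: 2
  SupplierG: 2

Note: HAVING filters groups after aggregation, WHERE filters rows before.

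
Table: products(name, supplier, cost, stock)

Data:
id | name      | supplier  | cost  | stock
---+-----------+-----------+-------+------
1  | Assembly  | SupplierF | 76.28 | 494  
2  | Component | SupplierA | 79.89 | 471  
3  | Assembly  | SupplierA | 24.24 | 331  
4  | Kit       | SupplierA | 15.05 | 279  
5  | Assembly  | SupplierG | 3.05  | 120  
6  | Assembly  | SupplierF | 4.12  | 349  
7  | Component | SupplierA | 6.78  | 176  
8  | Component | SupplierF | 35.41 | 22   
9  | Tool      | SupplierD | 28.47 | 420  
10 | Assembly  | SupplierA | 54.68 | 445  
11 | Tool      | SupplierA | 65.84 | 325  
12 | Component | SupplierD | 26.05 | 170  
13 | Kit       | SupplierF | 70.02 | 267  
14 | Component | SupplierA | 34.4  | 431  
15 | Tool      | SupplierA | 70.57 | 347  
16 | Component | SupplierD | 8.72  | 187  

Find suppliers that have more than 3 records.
SELECT supplier, COUNT(*) as cnt
FROM products
GROUP BY supplier
HAVING COUNT(*) > 3

Result:
  SupplierA: 8
  SupplierF: 4

Note: HAVING filters groups after aggregation, WHERE filters rows before.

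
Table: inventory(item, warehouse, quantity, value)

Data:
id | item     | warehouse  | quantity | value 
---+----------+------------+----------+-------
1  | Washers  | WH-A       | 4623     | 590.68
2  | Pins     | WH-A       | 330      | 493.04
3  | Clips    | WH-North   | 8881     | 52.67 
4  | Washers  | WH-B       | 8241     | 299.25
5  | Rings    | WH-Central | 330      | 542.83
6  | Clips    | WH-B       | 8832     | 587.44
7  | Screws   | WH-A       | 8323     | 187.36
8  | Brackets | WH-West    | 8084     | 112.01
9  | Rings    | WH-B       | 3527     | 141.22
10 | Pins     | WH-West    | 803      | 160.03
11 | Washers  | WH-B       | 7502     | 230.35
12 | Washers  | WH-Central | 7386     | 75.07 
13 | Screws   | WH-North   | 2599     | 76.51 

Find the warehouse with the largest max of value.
SELECT warehouse, MAX(value) as val
FROM inventory
GROUP BY warehouse
ORDER BY val DESC
LIMIT 1

Result: WH-A with max(value) = 590.68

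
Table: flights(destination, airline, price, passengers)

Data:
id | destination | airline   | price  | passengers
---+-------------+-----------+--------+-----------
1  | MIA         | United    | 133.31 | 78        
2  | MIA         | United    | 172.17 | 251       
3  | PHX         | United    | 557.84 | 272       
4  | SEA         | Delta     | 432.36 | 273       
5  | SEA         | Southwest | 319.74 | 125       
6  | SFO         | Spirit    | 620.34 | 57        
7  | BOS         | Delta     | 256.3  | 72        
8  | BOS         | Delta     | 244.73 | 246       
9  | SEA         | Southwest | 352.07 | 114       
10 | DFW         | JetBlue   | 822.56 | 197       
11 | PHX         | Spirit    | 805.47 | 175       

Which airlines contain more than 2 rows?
SELECT airline, COUNT(*) as cnt
FROM flights
GROUP BY airline
HAVING COUNT(*) > 2

Result:
  Delta: 3
  United: 3

Note: HAVING filters groups after aggregation, WHERE filters rows before.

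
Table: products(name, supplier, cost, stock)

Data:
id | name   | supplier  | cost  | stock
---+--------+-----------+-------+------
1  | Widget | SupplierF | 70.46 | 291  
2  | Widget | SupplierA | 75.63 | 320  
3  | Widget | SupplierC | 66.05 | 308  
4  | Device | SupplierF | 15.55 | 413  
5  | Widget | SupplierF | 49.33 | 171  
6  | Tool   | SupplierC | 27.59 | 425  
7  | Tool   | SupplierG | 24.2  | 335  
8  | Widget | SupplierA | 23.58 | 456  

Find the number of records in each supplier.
SELECT supplier, COUNT(*) as count
FROM products
GROUP BY supplier

Result:
  SupplierA: 2
  SupplierC: 2
  SupplierF: 3
  SupplierG: 1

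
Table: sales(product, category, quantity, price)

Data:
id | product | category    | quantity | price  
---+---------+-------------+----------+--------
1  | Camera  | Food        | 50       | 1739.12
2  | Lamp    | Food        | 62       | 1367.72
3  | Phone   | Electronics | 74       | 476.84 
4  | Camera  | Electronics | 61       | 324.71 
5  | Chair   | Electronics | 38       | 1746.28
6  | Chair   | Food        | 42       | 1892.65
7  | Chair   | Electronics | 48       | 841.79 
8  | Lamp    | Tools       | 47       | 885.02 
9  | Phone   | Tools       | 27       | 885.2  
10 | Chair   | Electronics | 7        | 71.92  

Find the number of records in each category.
SELECT category, COUNT(*) as count
FROM sales
GROUP BY category

Result:
  Electronics: 5
  Food: 3
  Tools: 2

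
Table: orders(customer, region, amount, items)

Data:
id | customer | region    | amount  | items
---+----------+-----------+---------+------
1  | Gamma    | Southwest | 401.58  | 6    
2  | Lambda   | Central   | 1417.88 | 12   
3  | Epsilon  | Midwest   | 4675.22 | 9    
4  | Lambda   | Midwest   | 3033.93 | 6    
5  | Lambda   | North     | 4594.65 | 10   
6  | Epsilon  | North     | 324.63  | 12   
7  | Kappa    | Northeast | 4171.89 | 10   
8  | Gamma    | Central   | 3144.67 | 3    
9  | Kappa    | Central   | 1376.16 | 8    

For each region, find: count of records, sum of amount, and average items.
SELECT region,
       COUNT(*) as cnt,
       SUM(amount) as total_amount,
       AVG(items) as avg_items
FROM orders
GROUP BY region

Result:
  Central: 3 records, 5938.71 total amount, 7.67 avg items
  Midwest: 2 records, 7709.15 total amount, 7.50 avg items
  North: 2 records, 4919.28 total amount, 11.00 avg items
  Northeast: 1 records, 4171.89 total amount, 10.00 avg items
  Southwest: 1 records, 401.58 total amount, 6.00 avg items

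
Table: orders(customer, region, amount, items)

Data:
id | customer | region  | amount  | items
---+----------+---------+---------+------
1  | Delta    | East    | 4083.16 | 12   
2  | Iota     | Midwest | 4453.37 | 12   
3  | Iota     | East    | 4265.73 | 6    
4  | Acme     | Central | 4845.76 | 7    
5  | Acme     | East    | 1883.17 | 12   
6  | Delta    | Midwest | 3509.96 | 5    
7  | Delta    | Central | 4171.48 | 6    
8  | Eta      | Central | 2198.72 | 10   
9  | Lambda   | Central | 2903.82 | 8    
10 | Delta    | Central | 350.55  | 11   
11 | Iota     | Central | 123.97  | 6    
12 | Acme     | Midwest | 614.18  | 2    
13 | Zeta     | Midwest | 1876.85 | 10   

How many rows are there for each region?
SELECT region, COUNT(*) as count
FROM orders
GROUP BY region

Result:
  Central: 6
  East: 3
  Midwest: 4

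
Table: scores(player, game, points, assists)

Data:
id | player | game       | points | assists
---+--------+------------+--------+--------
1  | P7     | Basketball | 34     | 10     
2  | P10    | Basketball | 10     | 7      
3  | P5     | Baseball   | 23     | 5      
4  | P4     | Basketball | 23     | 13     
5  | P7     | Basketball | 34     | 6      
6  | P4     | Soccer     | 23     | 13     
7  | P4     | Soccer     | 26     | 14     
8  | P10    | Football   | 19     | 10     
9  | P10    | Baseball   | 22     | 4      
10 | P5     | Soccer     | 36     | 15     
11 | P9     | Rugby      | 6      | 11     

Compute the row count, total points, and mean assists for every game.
SELECT game,
       COUNT(*) as cnt,
       SUM(points) as total_points,
       AVG(assists) as avg_assists
FROM scores
GROUP BY game

Result:
  Baseball: 2 records, 45 total points, 4.50 avg assists
  Basketball: 4 records, 101 total points, 9.00 avg assists
  Football: 1 records, 19 total points, 10.00 avg assists
  Rugby: 1 records, 6 total points, 11.00 avg assists
  Soccer: 3 records, 85 total points, 14.00 avg assists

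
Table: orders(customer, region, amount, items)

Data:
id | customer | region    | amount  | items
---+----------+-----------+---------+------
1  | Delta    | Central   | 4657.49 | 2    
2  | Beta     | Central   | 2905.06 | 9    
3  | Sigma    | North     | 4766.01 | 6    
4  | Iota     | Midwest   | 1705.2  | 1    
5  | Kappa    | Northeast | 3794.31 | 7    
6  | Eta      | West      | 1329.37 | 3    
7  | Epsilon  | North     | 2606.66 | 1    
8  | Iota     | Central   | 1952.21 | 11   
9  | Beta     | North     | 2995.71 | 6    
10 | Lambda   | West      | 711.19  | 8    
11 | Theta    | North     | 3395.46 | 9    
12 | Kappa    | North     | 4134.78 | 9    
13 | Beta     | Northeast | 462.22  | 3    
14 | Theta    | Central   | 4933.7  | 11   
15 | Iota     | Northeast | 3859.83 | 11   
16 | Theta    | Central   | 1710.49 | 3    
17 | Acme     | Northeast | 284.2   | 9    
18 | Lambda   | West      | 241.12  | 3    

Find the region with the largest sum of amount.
SELECT region, SUM(amount) as val
FROM orders
GROUP BY region
ORDER BY val DESC
LIMIT 1

Result: North with sum(amount) = 17898.62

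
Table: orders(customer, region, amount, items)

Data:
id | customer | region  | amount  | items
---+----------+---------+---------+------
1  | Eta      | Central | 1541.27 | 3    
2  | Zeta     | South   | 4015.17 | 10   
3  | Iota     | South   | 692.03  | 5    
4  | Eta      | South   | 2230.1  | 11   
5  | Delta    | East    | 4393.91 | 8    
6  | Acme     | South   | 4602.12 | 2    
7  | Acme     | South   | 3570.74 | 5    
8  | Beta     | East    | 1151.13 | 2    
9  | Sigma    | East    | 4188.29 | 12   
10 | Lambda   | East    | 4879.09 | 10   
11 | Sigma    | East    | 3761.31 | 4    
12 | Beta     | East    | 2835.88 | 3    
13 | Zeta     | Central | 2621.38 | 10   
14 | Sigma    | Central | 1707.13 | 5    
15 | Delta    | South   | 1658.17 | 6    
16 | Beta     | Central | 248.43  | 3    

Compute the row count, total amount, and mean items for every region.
SELECT region,
       COUNT(*) as cnt,
       SUM(amount) as total_amount,
       AVG(items) as avg_items
FROM orders
GROUP BY region

Result:
  Central: 4 records, 6118.21 total amount, 5.25 avg items
  East: 6 records, 21209.61 total amount, 6.50 avg items
  South: 6 records, 16768.33 total amount, 6.50 avg items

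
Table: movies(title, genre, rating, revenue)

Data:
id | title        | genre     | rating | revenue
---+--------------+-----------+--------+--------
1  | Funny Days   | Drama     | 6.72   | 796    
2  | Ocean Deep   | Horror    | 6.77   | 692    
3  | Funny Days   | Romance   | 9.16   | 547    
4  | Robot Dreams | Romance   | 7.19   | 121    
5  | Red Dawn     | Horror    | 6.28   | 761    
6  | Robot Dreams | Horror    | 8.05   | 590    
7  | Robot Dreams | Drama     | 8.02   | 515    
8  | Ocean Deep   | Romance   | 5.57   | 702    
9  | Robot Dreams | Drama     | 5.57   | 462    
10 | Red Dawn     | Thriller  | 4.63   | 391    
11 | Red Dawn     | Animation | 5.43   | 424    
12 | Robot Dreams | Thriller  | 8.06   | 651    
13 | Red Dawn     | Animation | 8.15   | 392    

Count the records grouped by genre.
SELECT genre, COUNT(*) as count
FROM movies
GROUP BY genre

Result:
  Animation: 2
  Drama: 3
  Horror: 3
  Romance: 3
  Thriller: 2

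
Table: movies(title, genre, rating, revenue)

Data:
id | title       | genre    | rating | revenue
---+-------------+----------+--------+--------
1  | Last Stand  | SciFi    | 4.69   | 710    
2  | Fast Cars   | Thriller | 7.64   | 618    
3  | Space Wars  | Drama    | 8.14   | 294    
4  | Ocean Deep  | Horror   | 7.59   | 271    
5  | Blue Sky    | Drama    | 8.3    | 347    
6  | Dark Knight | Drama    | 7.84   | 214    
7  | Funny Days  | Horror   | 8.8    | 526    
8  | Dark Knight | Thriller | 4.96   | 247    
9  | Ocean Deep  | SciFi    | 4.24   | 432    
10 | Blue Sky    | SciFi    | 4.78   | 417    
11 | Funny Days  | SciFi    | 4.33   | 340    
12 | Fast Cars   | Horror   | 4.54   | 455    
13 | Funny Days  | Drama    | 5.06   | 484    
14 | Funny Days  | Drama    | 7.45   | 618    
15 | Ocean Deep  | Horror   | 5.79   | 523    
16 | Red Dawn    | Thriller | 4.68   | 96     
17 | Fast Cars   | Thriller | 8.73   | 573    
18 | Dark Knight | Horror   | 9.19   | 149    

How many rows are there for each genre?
SELECT genre, COUNT(*) as count
FROM movies
GROUP BY genre

Result:
  Drama: 5
  Horror: 5
  SciFi: 4
  Thriller: 4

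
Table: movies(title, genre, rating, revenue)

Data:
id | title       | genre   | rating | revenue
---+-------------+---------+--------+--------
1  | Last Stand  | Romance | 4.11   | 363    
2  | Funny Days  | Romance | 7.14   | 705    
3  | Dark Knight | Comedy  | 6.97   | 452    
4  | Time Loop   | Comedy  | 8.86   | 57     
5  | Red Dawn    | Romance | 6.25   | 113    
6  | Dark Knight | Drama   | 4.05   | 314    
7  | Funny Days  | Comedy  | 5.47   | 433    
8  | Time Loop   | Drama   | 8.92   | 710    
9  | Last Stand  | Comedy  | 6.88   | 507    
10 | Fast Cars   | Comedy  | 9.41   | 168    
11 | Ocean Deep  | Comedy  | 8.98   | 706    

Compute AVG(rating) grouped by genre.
SELECT genre, AVG(rating) as result
FROM movies
GROUP BY genre

Result:
  Comedy: 7.76
  Drama: 6.49
  Romance: 5.83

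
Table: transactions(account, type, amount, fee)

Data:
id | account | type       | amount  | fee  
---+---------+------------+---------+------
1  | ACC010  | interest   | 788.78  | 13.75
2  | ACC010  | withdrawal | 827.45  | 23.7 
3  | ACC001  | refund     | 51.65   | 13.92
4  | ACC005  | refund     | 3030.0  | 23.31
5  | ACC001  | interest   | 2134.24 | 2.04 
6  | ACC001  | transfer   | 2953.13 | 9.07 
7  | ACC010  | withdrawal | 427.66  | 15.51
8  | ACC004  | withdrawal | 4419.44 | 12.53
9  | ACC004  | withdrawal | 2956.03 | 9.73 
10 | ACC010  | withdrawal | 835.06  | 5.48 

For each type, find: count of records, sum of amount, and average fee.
SELECT type,
       COUNT(*) as cnt,
       SUM(amount) as total_amount,
       AVG(fee) as avg_fee
FROM transactions
GROUP BY type

Result:
  interest: 2 records, 2923.02 total amount, 7.90 avg fee
  refund: 2 records, 3081.65 total amount, 18.62 avg fee
  transfer: 1 records, 2953.13 total amount, 9.07 avg fee
  withdrawal: 5 records, 9465.64 total amount, 13.39 avg fee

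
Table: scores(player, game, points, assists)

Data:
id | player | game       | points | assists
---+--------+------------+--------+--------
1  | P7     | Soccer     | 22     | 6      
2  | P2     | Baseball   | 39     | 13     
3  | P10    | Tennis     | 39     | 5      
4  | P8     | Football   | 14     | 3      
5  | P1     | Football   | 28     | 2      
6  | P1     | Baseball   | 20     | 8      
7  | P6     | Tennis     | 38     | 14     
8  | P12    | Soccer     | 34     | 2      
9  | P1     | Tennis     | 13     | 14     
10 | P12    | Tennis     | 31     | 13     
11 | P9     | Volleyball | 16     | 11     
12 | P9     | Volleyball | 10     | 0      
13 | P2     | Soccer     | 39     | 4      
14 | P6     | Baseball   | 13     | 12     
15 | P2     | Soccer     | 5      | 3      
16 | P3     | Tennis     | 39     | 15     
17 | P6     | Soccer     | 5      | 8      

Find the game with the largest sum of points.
SELECT game, SUM(points) as val
FROM scores
GROUP BY game
ORDER BY val DESC
LIMIT 1

Result: Tennis with sum(points) = 160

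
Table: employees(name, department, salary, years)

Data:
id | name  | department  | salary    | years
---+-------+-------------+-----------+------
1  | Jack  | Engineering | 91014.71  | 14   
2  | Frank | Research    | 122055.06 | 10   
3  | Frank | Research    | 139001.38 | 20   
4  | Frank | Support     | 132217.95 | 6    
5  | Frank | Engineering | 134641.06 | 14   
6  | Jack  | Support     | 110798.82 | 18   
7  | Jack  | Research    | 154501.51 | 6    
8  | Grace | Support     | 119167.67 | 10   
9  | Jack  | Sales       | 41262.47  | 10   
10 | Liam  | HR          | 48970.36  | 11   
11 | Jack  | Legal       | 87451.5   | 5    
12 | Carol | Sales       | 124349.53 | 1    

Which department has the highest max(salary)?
SELECT department, MAX(salary) as val
FROM employees
GROUP BY department
ORDER BY val DESC
LIMIT 1

Result: Research with max(salary) = 154501.51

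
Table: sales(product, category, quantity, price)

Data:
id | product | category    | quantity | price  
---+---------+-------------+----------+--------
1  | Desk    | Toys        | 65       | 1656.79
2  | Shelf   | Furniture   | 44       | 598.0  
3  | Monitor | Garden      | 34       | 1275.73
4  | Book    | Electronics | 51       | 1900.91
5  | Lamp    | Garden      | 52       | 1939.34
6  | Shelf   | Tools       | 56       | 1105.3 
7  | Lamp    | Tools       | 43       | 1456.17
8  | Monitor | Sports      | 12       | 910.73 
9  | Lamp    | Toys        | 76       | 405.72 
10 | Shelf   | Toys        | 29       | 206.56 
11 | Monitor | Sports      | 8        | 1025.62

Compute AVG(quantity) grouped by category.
SELECT category, AVG(quantity) as result
FROM sales
GROUP BY category

Result:
  Electronics: 51.00
  Furniture: 44.00
  Garden: 43.00
  Sports: 10.00
  Tools: 49.50
  Toys: 56.67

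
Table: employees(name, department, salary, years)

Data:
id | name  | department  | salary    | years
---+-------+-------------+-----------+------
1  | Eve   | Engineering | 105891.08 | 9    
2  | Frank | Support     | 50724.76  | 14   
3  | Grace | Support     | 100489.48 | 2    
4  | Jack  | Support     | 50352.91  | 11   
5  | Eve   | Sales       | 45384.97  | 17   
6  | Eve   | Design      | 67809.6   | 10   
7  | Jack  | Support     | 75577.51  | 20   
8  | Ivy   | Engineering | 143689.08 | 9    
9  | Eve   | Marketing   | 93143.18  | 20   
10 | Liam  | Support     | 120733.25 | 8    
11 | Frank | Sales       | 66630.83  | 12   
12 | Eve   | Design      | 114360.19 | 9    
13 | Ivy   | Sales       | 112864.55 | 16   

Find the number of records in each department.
SELECT department, COUNT(*) as count
FROM employees
GROUP BY department

Result:
  Design: 2
  Engineering: 2
  Marketing: 1
  Sales: 3
  Support: 5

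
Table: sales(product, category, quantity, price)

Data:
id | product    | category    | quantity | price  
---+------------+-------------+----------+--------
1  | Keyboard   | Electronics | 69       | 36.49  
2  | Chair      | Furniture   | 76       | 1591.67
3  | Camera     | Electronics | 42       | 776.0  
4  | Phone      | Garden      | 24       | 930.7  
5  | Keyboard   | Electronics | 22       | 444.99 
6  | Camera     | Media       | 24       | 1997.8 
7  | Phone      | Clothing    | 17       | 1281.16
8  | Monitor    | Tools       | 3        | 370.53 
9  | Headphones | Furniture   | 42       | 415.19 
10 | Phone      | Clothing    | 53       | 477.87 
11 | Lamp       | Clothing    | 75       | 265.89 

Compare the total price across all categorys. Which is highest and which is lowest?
SELECT category, SUM(price)
FROM sales
GROUP BY category
ORDER BY SUM(price)

All groups:
  Tools: 370.53
  Garden: 930.70
  Electronics: 1257.48
  Media: 1997.80
  Furniture: 2006.86
  Clothing: 2024.92

Highest: Clothing (2024.92)
Lowest: Tools (370.53)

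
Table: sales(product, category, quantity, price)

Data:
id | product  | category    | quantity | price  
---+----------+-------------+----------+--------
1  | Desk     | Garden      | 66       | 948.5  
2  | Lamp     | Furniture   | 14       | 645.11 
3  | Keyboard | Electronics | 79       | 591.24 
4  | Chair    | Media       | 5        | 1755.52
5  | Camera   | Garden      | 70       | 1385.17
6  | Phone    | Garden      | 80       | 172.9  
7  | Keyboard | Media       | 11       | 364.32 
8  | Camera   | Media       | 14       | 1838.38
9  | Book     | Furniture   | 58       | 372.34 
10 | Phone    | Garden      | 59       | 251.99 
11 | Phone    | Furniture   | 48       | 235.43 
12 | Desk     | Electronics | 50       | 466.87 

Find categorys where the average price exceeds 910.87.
SELECT category, AVG(price)
FROM sales
GROUP BY category
HAVING AVG(price) > 910.87

Result:
  Media: avg=1319.41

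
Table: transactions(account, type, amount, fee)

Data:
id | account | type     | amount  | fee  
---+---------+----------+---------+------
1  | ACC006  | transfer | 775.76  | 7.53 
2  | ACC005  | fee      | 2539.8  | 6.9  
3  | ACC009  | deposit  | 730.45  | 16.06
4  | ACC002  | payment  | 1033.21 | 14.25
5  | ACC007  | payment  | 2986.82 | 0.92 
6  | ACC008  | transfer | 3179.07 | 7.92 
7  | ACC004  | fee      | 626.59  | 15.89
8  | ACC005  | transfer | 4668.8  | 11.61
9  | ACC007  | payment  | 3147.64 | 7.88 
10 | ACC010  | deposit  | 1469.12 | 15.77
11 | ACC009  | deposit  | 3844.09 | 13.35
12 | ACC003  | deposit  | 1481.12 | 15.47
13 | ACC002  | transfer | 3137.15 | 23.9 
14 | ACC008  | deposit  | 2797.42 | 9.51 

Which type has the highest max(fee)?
SELECT type, MAX(fee) as val
FROM transactions
GROUP BY type
ORDER BY val DESC
LIMIT 1

Result: transfer with max(fee) = 23.90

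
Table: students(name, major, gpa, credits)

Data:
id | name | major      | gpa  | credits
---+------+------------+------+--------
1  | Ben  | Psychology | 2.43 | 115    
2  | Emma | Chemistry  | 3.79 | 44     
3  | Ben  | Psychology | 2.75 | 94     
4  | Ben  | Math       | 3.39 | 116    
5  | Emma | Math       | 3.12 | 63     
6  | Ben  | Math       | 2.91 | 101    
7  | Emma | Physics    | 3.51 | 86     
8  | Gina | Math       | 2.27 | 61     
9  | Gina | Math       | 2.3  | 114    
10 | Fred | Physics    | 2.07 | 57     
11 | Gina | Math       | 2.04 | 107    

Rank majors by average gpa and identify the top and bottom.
SELECT major, AVG(gpa)
FROM students
GROUP BY major
ORDER BY AVG(gpa)

All groups:
  Psychology: 2.59
  Math: 2.67
  Physics: 2.79
  Chemistry: 3.79

Highest: Chemistry (3.79)
Lowest: Psychology (2.59)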